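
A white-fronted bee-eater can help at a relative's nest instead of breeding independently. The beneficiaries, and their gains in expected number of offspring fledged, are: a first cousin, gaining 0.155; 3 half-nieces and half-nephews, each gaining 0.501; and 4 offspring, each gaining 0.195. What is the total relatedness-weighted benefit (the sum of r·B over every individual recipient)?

r to a first cousin = 1/8 (first cousins share one grandparent pair — two paths of length 4: r = 2·(1/2)^4 = 1/8).
r to a half-niece or half-nephew = 1/8 (half-aunt/uncle↔niece/nephew: one path of length 3: r = (1/2)^3 = 1/8).
r to an offspring = 1/2 (one parent–offspring link: r = (1/2)^1 = 1/2).
Summing one r·B term per recipient: 1·0.125·0.155 + 3·0.125·0.501 + 4·0.5·0.195 = 0.59725.

0.59725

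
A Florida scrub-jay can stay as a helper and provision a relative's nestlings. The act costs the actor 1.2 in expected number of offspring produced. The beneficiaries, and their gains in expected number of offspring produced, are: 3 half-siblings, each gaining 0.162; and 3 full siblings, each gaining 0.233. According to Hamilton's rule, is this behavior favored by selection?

No

Hamilton's rule: the trait is favored when the sum of r·B over every recipient exceeds the actor's cost C.
r to a half-sibling = 0.25 (half-sibs share one parent — one path of length 2: r = (1/2)^2 = 1/4).
r to a full sibling = 0.5 (full sibs share both parents — two paths of length 2: r = 2·(1/2)^2 = 1/2).
Summing one r·B term per recipient: 3·0.25·0.162 + 3·0.5·0.233 = 0.471.
0.471 < 1.2: the indirect benefit is less than the cost.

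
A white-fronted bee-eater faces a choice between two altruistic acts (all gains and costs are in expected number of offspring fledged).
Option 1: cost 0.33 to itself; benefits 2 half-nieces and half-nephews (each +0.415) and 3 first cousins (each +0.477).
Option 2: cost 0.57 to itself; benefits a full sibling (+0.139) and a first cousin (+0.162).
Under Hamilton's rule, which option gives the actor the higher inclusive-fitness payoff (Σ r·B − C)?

Option 1

Option 1: r to a half-niece or half-nephew = 0.125.
Option 1: r to a first cousin = 0.125.
Option 1: Σ r·B − C = (2·0.125·0.415 + 3·0.125·0.477) − 0.33 = -0.047375.
Option 2: r to a full sibling = 0.5.
Option 2: r to a first cousin = 0.125.
Option 2: Σ r·B − C = (1·0.5·0.139 + 1·0.125·0.162) − 0.57 = -0.48025.
Option 1 has the higher net inclusive-fitness payoff.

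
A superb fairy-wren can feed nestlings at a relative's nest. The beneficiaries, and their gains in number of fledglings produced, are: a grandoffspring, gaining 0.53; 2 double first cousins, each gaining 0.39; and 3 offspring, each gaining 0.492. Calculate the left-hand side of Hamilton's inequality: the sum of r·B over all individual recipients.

1.0655

r to a grandoffspring = 1/4 (two parent–offspring links: r = (1/2)^2 = 1/4).
r to a double first cousin = 1/4 (double first cousins share both grandparent pairs — four paths of length 4: r = 4·(1/2)^4 = 1/4).
r to an offspring = 0.5 (one parent–offspring link: r = (1/2)^1 = 1/2).
Summing one r·B term per recipient: 1·0.25·0.53 + 2·0.25·0.39 + 3·0.5·0.492 = 1.0655.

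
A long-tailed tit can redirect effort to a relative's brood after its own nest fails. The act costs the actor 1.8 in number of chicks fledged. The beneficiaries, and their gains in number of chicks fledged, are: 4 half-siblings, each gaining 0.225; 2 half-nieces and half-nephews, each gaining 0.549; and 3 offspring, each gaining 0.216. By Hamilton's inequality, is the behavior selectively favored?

No

Hamilton's rule: the trait is favored when the sum of r·B over every recipient exceeds the actor's cost C.
r to a half-sibling = 1/4 (half-sibs share one parent — one path of length 2: r = (1/2)^2 = 1/4).
r to a half-niece or half-nephew = 0.125 (half-aunt/uncle↔niece/nephew: one path of length 3: r = (1/2)^3 = 1/8).
r to an offspring = 0.5 (one parent–offspring link: r = (1/2)^1 = 1/2).
Summing one r·B term per recipient: 4·0.25·0.225 + 2·0.125·0.549 + 3·0.5·0.216 = 0.68625.
0.68625 < 1.8: the indirect benefit is less than the cost.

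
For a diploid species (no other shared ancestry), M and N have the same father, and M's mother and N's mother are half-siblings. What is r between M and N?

0.3125

Relatedness sums over independent paths through distinct common ancestors.
M and N are related in two ways: half-sibs through their shared father (r = 1/4) and half first cousins through their mothers (r = 1/16).
r = 1/4 + 1/16 = 0.3125.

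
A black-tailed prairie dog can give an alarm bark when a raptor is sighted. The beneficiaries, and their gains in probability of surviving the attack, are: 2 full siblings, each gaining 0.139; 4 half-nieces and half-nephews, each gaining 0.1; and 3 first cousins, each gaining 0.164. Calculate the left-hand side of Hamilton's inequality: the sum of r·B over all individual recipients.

0.2505

r to a full sibling = 0.5 (full sibs share both parents — two paths of length 2: r = 2·(1/2)^2 = 1/2).
r to a half-niece or half-nephew = 0.125 (half-aunt/uncle↔niece/nephew: one path of length 3: r = (1/2)^3 = 1/8).
r to a first cousin = 0.125 (first cousins share one grandparent pair — two paths of length 4: r = 2·(1/2)^4 = 1/8).
Summing one r·B term per recipient: 2·0.5·0.139 + 4·0.125·0.1 + 3·0.125·0.164 = 0.2505.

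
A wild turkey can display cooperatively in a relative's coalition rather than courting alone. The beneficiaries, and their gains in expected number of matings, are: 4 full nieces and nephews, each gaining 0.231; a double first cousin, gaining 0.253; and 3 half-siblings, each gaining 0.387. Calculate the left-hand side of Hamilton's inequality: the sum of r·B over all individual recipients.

0.5845

r to a full niece or nephew = 0.25 (full aunt/uncle↔niece/nephew: two paths of length 3 through the shared grandparent pair: r = 2·(1/2)^3 = 1/4).
r to a double first cousin = 1/4 (double first cousins share both grandparent pairs — four paths of length 4: r = 4·(1/2)^4 = 1/4).
r to a half-sibling = 0.25 (half-sibs share one parent — one path of length 2: r = (1/2)^2 = 1/4).
Summing one r·B term per recipient: 4·0.25·0.231 + 1·0.25·0.253 + 3·0.25·0.387 = 0.5845.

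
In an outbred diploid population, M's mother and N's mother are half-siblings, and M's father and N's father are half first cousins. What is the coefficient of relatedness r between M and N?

0.078125

With two independent routes of shared ancestry, r is the sum of the two contributions.
M and N are related in two ways: half first cousins through their mothers (r = 1/16) and half second cousins through their fathers (r = 1/64).
r = 1/16 + 1/64 = 5/64 = 0.078125.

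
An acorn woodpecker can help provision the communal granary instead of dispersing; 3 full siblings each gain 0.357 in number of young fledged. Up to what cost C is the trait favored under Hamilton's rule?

r to a full sibling = 1/2 (full sibs share both parents — two paths of length 2: r = 2·(1/2)^2 = 1/2).
Hamilton's rule: n·r·B > C, so the trait is favored while C < n·r·B = 3·0.5·0.357 = 0.5355.

0.5355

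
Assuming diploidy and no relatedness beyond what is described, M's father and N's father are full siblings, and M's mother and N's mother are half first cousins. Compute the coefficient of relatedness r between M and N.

0.140625

Wright's path rule: contributions from independent ancestry routes add.
M and N are related in two ways: first cousins through their fathers (r = 1/8) and half second cousins through their mothers (r = 1/64).
r = 1/8 + 1/64 = 0.140625.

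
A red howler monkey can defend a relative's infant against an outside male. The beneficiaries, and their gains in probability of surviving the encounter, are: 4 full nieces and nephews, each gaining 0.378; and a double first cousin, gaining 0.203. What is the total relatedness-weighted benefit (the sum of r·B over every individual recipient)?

r to a full niece or nephew = 0.25 (full aunt/uncle↔niece/nephew: two paths of length 3 through the shared grandparent pair: r = 2·(1/2)^3 = 1/4).
r to a double first cousin = 0.25 (double first cousins share both grandparent pairs — four paths of length 4: r = 4·(1/2)^4 = 1/4).
Summing one r·B term per recipient: 4·0.25·0.378 + 1·0.25·0.203 = 0.42875.

0.42875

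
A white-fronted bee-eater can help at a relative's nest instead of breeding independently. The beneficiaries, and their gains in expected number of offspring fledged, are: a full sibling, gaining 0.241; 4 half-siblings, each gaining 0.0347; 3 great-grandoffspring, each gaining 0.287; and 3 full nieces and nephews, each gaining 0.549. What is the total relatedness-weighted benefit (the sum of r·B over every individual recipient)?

0.674575

r to a full sibling = 1/2 (full sibs share both parents — two paths of length 2: r = 2·(1/2)^2 = 1/2).
r to a half-sibling = 0.25 (half-sibs share one parent — one path of length 2: r = (1/2)^2 = 1/4).
r to a great-grandoffspring = 0.125 (three parent–offspring links: r = (1/2)^3 = 1/8).
r to a full niece or nephew = 1/4 (full aunt/uncle↔niece/nephew: two paths of length 3 through the shared grandparent pair: r = 2·(1/2)^3 = 1/4).
Summing one r·B term per recipient: 1·0.5·0.241 + 4·0.25·0.0347 + 3·0.125·0.287 + 3·0.25·0.549 = 0.674575.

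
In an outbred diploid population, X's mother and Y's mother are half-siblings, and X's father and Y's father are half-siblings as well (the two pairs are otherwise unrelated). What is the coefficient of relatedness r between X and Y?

Wright's path rule: contributions from independent ancestry routes add.
X and Y are related in two ways: half first cousins through their mothers (r = 1/16) and half first cousins through their fathers (r = 1/16).
r = 1/16 + 1/16 = 1/8 = 0.125.

0.125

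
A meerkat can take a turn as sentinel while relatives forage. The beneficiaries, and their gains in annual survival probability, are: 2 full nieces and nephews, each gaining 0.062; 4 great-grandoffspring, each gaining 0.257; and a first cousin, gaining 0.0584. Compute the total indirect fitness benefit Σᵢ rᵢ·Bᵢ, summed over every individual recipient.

0.1668

r to a full niece or nephew = 0.25 (full aunt/uncle↔niece/nephew: two paths of length 3 through the shared grandparent pair: r = 2·(1/2)^3 = 1/4).
r to a great-grandoffspring = 1/8 (three parent–offspring links: r = (1/2)^3 = 1/8).
r to a first cousin = 0.125 (first cousins share one grandparent pair — two paths of length 4: r = 2·(1/2)^4 = 1/8).
Summing one r·B term per recipient: 2·0.25·0.062 + 4·0.125·0.257 + 1·0.125·0.0584 = 0.1668.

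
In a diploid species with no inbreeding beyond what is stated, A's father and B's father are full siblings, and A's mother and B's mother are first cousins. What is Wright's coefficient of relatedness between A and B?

Relatedness sums over independent paths through distinct common ancestors.
A and B are related in two ways: first cousins through their fathers (r = 1/8) and second cousins through their mothers (r = 1/32).
r = 1/8 + 1/32 = 0.15625.

0.15625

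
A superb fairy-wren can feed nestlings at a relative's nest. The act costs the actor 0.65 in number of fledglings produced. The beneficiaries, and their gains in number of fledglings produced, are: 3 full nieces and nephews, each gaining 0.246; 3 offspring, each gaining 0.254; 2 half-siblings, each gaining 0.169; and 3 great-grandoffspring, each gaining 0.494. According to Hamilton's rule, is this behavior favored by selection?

Hamilton's rule: the trait is favored when the sum of r·B over every recipient exceeds the actor's cost C.
r to a full niece or nephew = 0.25 (full aunt/uncle↔niece/nephew: two paths of length 3 through the shared grandparent pair: r = 2·(1/2)^3 = 1/4).
r to an offspring = 1/2 (one parent–offspring link: r = (1/2)^1 = 1/2).
r to a half-sibling = 1/4 (half-sibs share one parent — one path of length 2: r = (1/2)^2 = 1/4).
r to a great-grandoffspring = 1/8 (three parent–offspring links: r = (1/2)^3 = 1/8).
Summing one r·B term per recipient: 3·0.25·0.246 + 3·0.5·0.254 + 2·0.25·0.169 + 3·0.125·0.494 = 0.83525.
0.83525 > 0.65: the indirect benefit exceeds the cost.

Yes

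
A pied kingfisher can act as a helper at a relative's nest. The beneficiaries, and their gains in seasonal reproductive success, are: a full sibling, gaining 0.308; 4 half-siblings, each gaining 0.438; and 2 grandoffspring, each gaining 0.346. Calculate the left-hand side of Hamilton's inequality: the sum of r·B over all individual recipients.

0.765

r to a full sibling = 0.5 (full sibs share both parents — two paths of length 2: r = 2·(1/2)^2 = 1/2).
r to a half-sibling = 1/4 (half-sibs share one parent — one path of length 2: r = (1/2)^2 = 1/4).
r to a grandoffspring = 1/4 (two parent–offspring links: r = (1/2)^2 = 1/4).
Summing one r·B term per recipient: 1·0.5·0.308 + 4·0.25·0.438 + 2·0.25·0.346 = 0.765.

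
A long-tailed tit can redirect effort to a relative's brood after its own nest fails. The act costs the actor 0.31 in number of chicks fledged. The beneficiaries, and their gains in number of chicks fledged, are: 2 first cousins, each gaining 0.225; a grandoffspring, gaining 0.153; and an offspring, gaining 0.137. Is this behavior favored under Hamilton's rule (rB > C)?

No

Hamilton's rule: the trait is favored when the sum of r·B over every recipient exceeds the actor's cost C.
r to a first cousin = 0.125 (first cousins share one grandparent pair — two paths of length 4: r = 2·(1/2)^4 = 1/8).
r to a grandoffspring = 0.25 (two parent–offspring links: r = (1/2)^2 = 1/4).
r to an offspring = 0.5 (one parent–offspring link: r = (1/2)^1 = 1/2).
Summing one r·B term per recipient: 2·0.125·0.225 + 1·0.25·0.153 + 1·0.5·0.137 = 0.163.
0.163 < 0.31: the indirect benefit is less than the cost.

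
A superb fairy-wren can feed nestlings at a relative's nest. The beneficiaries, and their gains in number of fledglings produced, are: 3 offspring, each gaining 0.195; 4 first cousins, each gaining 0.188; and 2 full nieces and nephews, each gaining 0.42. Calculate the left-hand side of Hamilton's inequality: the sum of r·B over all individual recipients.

r to an offspring = 0.5 (one parent–offspring link: r = (1/2)^1 = 1/2).
r to a first cousin = 1/8 (first cousins share one grandparent pair — two paths of length 4: r = 2·(1/2)^4 = 1/8).
r to a full niece or nephew = 1/4 (full aunt/uncle↔niece/nephew: two paths of length 3 through the shared grandparent pair: r = 2·(1/2)^3 = 1/4).
Summing one r·B term per recipient: 3·0.5·0.195 + 4·0.125·0.188 + 2·0.25·0.42 = 0.5965.

0.5965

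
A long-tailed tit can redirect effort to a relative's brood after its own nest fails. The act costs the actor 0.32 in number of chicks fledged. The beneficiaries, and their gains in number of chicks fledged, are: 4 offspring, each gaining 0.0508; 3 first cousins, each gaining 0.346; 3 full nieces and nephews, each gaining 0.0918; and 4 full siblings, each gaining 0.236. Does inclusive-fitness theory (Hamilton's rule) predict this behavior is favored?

Yes

Hamilton's rule: the trait is favored when the sum of r·B over every recipient exceeds the actor's cost C.
r to an offspring = 1/2 (one parent–offspring link: r = (1/2)^1 = 1/2).
r to a first cousin = 0.125 (first cousins share one grandparent pair — two paths of length 4: r = 2·(1/2)^4 = 1/8).
r to a full niece or nephew = 0.25 (full aunt/uncle↔niece/nephew: two paths of length 3 through the shared grandparent pair: r = 2·(1/2)^3 = 1/4).
r to a full sibling = 0.5 (full sibs share both parents — two paths of length 2: r = 2·(1/2)^2 = 1/2).
Summing one r·B term per recipient: 4·0.5·0.0508 + 3·0.125·0.346 + 3·0.25·0.0918 + 4·0.5·0.236 = 0.7722.
0.7722 > 0.32: the indirect benefit exceeds the cost.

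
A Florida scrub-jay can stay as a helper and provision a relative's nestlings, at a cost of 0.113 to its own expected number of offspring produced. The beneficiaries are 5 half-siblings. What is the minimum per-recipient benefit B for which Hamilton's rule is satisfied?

0.0904

r to a half-sibling = 1/4 (half-sibs share one parent — one path of length 2: r = (1/2)^2 = 1/4).
Hamilton's rule with n recipients of equal r: n·r·B > C, so B > C/(n·r) = 0.113/(5·0.25) = 0.0904.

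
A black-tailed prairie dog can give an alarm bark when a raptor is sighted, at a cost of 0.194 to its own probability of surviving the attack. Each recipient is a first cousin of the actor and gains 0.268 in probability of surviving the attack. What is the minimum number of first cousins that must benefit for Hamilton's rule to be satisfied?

6

r to a first cousin = 0.125 (first cousins share one grandparent pair — two paths of length 4: r = 2·(1/2)^4 = 1/8).
Hamilton's rule: n·r·B > C  ⇒  n > C/(r·B) = 0.194/(0.125·0.268) = 5.791.
The smallest integer exceeding 5.791 is 6.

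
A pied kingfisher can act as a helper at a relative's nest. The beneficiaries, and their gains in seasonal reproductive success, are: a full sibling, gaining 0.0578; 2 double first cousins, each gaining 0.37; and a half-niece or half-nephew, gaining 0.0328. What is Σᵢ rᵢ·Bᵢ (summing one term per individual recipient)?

0.218

r to a full sibling = 1/2 (full sibs share both parents — two paths of length 2: r = 2·(1/2)^2 = 1/2).
r to a double first cousin = 1/4 (double first cousins share both grandparent pairs — four paths of length 4: r = 4·(1/2)^4 = 1/4).
r to a half-niece or half-nephew = 1/8 (half-aunt/uncle↔niece/nephew: one path of length 3: r = (1/2)^3 = 1/8).
Summing one r·B term per recipient: 1·0.5·0.0578 + 2·0.25·0.37 + 1·0.125·0.0328 = 0.218.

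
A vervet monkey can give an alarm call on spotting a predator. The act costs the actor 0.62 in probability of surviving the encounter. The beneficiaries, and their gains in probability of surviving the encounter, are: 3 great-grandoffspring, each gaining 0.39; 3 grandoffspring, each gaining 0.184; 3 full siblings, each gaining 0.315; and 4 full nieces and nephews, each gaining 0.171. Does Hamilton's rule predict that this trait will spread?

Yes

Hamilton's rule: the trait is favored when the sum of r·B over every recipient exceeds the actor's cost C.
r to a great-grandoffspring = 1/8 (three parent–offspring links: r = (1/2)^3 = 1/8).
r to a grandoffspring = 0.25 (two parent–offspring links: r = (1/2)^2 = 1/4).
r to a full sibling = 1/2 (full sibs share both parents — two paths of length 2: r = 2·(1/2)^2 = 1/2).
r to a full niece or nephew = 1/4 (full aunt/uncle↔niece/nephew: two paths of length 3 through the shared grandparent pair: r = 2·(1/2)^3 = 1/4).
Summing one r·B term per recipient: 3·0.125·0.39 + 3·0.25·0.184 + 3·0.5·0.315 + 4·0.25·0.171 = 0.92775.
0.92775 > 0.62: the indirect benefit exceeds the cost.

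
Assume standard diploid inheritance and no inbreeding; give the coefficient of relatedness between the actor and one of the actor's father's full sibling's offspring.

Each parent–offspring link contributes a factor of 1/2, and independent paths through distinct common ancestors add.
First cousins share one grandparent pair — two paths of length 4: r = 2·(1/2)^4 = 1/8.

0.125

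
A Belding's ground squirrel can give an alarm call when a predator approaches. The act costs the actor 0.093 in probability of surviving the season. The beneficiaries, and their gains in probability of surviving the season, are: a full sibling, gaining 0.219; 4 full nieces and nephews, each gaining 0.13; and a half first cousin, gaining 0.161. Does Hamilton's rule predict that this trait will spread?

Hamilton's rule: the trait is favored when the sum of r·B over every recipient exceeds the actor's cost C.
r to a full sibling = 0.5 (full sibs share both parents — two paths of length 2: r = 2·(1/2)^2 = 1/2).
r to a full niece or nephew = 0.25 (full aunt/uncle↔niece/nephew: two paths of length 3 through the shared grandparent pair: r = 2·(1/2)^3 = 1/4).
r to a half first cousin = 1/16 (half first cousins share one grandparent — one path of length 4: r = (1/2)^4 = 1/16).
Summing one r·B term per recipient: 1·0.5·0.219 + 4·0.25·0.13 + 1·0.0625·0.161 = 0.2495625.
0.2495625 > 0.093: the indirect benefit exceeds the cost.

Yes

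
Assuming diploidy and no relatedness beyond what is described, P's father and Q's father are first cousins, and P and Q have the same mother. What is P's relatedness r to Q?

Wright's path rule: contributions from independent ancestry routes add.
P and Q are related in two ways: second cousins through their fathers (r = 1/32) and half-sibs through their shared mother (r = 1/4).
r = 1/32 + 1/4 = 9/32 = 0.28125.

0.28125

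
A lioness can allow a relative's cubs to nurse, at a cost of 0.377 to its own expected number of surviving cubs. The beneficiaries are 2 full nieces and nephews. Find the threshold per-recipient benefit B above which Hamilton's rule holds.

r to a full niece or nephew = 1/4 (full aunt/uncle↔niece/nephew: two paths of length 3 through the shared grandparent pair: r = 2·(1/2)^3 = 1/4).
Hamilton's rule with n recipients of equal r: n·r·B > C, so B > C/(n·r) = 0.377/(2·0.25) = 0.754.

0.754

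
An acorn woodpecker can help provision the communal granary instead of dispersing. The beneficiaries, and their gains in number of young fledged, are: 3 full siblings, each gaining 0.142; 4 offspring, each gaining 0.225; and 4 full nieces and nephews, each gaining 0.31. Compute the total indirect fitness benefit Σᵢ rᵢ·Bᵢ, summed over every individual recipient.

r to a full sibling = 0.5 (full sibs share both parents — two paths of length 2: r = 2·(1/2)^2 = 1/2).
r to an offspring = 0.5 (one parent–offspring link: r = (1/2)^1 = 1/2).
r to a full niece or nephew = 1/4 (full aunt/uncle↔niece/nephew: two paths of length 3 through the shared grandparent pair: r = 2·(1/2)^3 = 1/4).
Summing one r·B term per recipient: 3·0.5·0.142 + 4·0.5·0.225 + 4·0.25·0.31 = 0.973.

0.973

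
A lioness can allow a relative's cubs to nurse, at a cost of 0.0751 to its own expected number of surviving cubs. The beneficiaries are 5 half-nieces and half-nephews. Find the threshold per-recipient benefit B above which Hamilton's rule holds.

0.1202

r to a half-niece or half-nephew = 1/8 (half-aunt/uncle↔niece/nephew: one path of length 3: r = (1/2)^3 = 1/8).
Hamilton's rule with n recipients of equal r: n·r·B > C, so B > C/(n·r) = 0.0751/(5·0.125) = 0.1202.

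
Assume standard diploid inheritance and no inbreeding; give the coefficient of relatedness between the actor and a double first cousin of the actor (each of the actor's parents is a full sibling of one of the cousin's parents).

0.25

Each parent–offspring link contributes a factor of 1/2, and independent paths through distinct common ancestors add.
Double first cousins share both grandparent pairs — four paths of length 4: r = 4·(1/2)^4 = 1/4.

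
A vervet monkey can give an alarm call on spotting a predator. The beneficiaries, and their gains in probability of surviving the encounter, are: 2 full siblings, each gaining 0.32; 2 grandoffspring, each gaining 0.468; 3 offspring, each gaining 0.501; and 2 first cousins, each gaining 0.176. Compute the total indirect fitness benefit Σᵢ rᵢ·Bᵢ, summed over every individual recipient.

1.3495

r to a full sibling = 0.5 (full sibs share both parents — two paths of length 2: r = 2·(1/2)^2 = 1/2).
r to a grandoffspring = 1/4 (two parent–offspring links: r = (1/2)^2 = 1/4).
r to an offspring = 0.5 (one parent–offspring link: r = (1/2)^1 = 1/2).
r to a first cousin = 0.125 (first cousins share one grandparent pair — two paths of length 4: r = 2·(1/2)^4 = 1/8).
Summing one r·B term per recipient: 2·0.5·0.32 + 2·0.25·0.468 + 3·0.5·0.501 + 2·0.125·0.176 = 1.3495.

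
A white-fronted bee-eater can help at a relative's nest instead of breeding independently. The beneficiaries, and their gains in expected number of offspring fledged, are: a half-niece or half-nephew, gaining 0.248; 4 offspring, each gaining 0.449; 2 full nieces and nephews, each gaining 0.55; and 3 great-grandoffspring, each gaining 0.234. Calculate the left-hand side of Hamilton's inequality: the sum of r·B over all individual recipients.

r to a half-niece or half-nephew = 1/8 (half-aunt/uncle↔niece/nephew: one path of length 3: r = (1/2)^3 = 1/8).
r to an offspring = 1/2 (one parent–offspring link: r = (1/2)^1 = 1/2).
r to a full niece or nephew = 0.25 (full aunt/uncle↔niece/nephew: two paths of length 3 through the shared grandparent pair: r = 2·(1/2)^3 = 1/4).
r to a great-grandoffspring = 1/8 (three parent–offspring links: r = (1/2)^3 = 1/8).
Summing one r·B term per recipient: 1·0.125·0.248 + 4·0.5·0.449 + 2·0.25·0.55 + 3·0.125·0.234 = 1.29175.

1.29175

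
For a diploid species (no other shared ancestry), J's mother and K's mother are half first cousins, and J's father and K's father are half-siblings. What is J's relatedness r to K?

Wright's path rule: contributions from independent ancestry routes add.
J and K are related in two ways: half second cousins through their mothers (r = 1/64) and half first cousins through their fathers (r = 1/16).
r = 1/64 + 1/16 = 5/64 = 0.078125.

0.078125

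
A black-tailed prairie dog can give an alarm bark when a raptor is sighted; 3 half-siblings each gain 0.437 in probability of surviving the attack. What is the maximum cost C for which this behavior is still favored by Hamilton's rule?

r to a half-sibling = 1/4 (half-sibs share one parent — one path of length 2: r = (1/2)^2 = 1/4).
Hamilton's rule: n·r·B > C, so the trait is favored while C < n·r·B = 3·0.25·0.437 = 0.32775.

0.32775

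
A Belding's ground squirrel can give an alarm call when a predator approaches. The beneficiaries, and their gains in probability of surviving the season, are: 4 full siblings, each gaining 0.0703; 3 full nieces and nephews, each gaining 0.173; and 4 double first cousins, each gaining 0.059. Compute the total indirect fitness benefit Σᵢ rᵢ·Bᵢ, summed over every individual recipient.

0.32935

r to a full sibling = 0.5 (full sibs share both parents — two paths of length 2: r = 2·(1/2)^2 = 1/2).
r to a full niece or nephew = 0.25 (full aunt/uncle↔niece/nephew: two paths of length 3 through the shared grandparent pair: r = 2·(1/2)^3 = 1/4).
r to a double first cousin = 1/4 (double first cousins share both grandparent pairs — four paths of length 4: r = 4·(1/2)^4 = 1/4).
Summing one r·B term per recipient: 4·0.5·0.0703 + 3·0.25·0.173 + 4·0.25·0.059 = 0.32935.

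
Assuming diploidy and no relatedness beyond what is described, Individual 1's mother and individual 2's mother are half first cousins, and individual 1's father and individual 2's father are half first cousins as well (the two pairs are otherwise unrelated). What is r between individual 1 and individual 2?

0.03125

Relatedness sums over independent paths through distinct common ancestors.
Individual 1 and individual 2 are related in two ways: half second cousins through their mothers (r = 1/64) and half second cousins through their fathers (r = 1/64).
r = 1/64 + 1/64 = 1/32 = 0.03125.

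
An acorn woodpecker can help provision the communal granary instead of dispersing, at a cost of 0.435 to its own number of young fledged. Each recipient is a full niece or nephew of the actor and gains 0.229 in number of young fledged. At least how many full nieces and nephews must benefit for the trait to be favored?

8

r to a full niece or nephew = 0.25 (full aunt/uncle↔niece/nephew: two paths of length 3 through the shared grandparent pair: r = 2·(1/2)^3 = 1/4).
Hamilton's rule: n·r·B > C  ⇒  n > C/(r·B) = 0.435/(0.25·0.229) = 7.598.
The smallest integer exceeding 7.598 is 8.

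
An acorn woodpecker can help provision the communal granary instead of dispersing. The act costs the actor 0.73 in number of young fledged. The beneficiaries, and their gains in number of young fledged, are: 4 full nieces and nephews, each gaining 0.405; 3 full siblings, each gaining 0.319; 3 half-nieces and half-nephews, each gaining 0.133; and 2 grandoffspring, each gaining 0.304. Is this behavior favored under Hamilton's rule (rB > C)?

Yes

Hamilton's rule: the trait is favored when the sum of r·B over every recipient exceeds the actor's cost C.
r to a full niece or nephew = 1/4 (full aunt/uncle↔niece/nephew: two paths of length 3 through the shared grandparent pair: r = 2·(1/2)^3 = 1/4).
r to a full sibling = 0.5 (full sibs share both parents — two paths of length 2: r = 2·(1/2)^2 = 1/2).
r to a half-niece or half-nephew = 1/8 (half-aunt/uncle↔niece/nephew: one path of length 3: r = (1/2)^3 = 1/8).
r to a grandoffspring = 0.25 (two parent–offspring links: r = (1/2)^2 = 1/4).
Summing one r·B term per recipient: 4·0.25·0.405 + 3·0.5·0.319 + 3·0.125·0.133 + 2·0.25·0.304 = 1.085375.
1.085375 > 0.73: the indirect benefit exceeds the cost.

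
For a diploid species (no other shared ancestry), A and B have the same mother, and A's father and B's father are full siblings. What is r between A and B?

With two independent routes of shared ancestry, r is the sum of the two contributions.
A and B are related in two ways: half-sibs through their shared mother (r = 1/4) and first cousins through their fathers (r = 1/8).
r = 1/4 + 1/8 = 0.375.

0.375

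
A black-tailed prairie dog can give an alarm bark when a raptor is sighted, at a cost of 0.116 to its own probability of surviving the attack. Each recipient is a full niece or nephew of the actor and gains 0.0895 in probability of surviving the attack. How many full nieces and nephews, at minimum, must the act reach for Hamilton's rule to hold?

r to a full niece or nephew = 0.25 (full aunt/uncle↔niece/nephew: two paths of length 3 through the shared grandparent pair: r = 2·(1/2)^3 = 1/4).
Hamilton's rule: n·r·B > C  ⇒  n > C/(r·B) = 0.116/(0.25·0.0895) = 5.184.
The smallest integer exceeding 5.184 is 6.

6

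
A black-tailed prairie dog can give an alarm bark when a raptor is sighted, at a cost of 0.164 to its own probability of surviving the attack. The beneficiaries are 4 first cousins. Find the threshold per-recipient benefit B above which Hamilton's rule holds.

0.328

r to a first cousin = 1/8 (first cousins share one grandparent pair — two paths of length 4: r = 2·(1/2)^4 = 1/8).
Hamilton's rule with n recipients of equal r: n·r·B > C, so B > C/(n·r) = 0.164/(4·0.125) = 0.328.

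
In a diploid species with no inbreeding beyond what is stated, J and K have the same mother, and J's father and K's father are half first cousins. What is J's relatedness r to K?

With two independent routes of shared ancestry, r is the sum of the two contributions.
J and K are related in two ways: half-sibs through their shared mother (r = 1/4) and half second cousins through their fathers (r = 1/64).
r = 1/4 + 1/64 = 0.265625.

0.265625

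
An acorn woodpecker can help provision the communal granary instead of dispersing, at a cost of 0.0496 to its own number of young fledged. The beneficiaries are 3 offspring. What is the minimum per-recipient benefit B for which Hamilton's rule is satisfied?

0.0331

r to an offspring = 0.5 (one parent–offspring link: r = (1/2)^1 = 1/2).
Hamilton's rule with n recipients of equal r: n·r·B > C, so B > C/(n·r) = 0.0496/(3·0.5) = 0.0331.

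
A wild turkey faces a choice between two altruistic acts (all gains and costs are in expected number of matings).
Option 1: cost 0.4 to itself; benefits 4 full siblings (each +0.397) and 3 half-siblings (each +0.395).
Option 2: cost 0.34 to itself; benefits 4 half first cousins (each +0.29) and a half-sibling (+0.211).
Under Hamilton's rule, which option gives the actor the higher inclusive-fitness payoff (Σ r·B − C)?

Option 1: r to a full sibling = 0.5.
Option 1: r to a half-sibling = 0.25.
Option 1: Σ r·B − C = (4·0.5·0.397 + 3·0.25·0.395) − 0.4 = 0.69025.
Option 2: r to a half first cousin = 0.0625.
Option 2: r to a half-sibling = 0.25.
Option 2: Σ r·B − C = (4·0.0625·0.29 + 1·0.25·0.211) − 0.34 = -0.21475.
Option 1 has the higher net inclusive-fitness payoff.

Option 1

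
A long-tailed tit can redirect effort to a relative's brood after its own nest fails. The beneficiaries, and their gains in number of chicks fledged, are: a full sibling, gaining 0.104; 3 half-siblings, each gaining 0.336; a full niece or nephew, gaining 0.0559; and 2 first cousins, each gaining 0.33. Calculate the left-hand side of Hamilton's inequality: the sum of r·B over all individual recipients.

0.400475

r to a full sibling = 0.5 (full sibs share both parents — two paths of length 2: r = 2·(1/2)^2 = 1/2).
r to a half-sibling = 1/4 (half-sibs share one parent — one path of length 2: r = (1/2)^2 = 1/4).
r to a full niece or nephew = 0.25 (full aunt/uncle↔niece/nephew: two paths of length 3 through the shared grandparent pair: r = 2·(1/2)^3 = 1/4).
r to a first cousin = 1/8 (first cousins share one grandparent pair — two paths of length 4: r = 2·(1/2)^4 = 1/8).
Summing one r·B term per recipient: 1·0.5·0.104 + 3·0.25·0.336 + 1·0.25·0.0559 + 2·0.125·0.33 = 0.400475.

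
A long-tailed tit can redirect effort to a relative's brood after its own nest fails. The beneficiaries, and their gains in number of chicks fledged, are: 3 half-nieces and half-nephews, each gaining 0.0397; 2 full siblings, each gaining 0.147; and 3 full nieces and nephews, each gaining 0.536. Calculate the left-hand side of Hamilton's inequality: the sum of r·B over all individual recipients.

0.5638875

r to a half-niece or half-nephew = 0.125 (half-aunt/uncle↔niece/nephew: one path of length 3: r = (1/2)^3 = 1/8).
r to a full sibling = 0.5 (full sibs share both parents — two paths of length 2: r = 2·(1/2)^2 = 1/2).
r to a full niece or nephew = 0.25 (full aunt/uncle↔niece/nephew: two paths of length 3 through the shared grandparent pair: r = 2·(1/2)^3 = 1/4).
Summing one r·B term per recipient: 3·0.125·0.0397 + 2·0.5·0.147 + 3·0.25·0.536 = 0.5638875.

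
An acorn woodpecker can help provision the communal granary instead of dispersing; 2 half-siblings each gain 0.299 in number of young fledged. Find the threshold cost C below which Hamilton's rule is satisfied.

0.1495

r to a half-sibling = 1/4 (half-sibs share one parent — one path of length 2: r = (1/2)^2 = 1/4).
Hamilton's rule: n·r·B > C, so the trait is favored while C < n·r·B = 2·0.25·0.299 = 0.1495.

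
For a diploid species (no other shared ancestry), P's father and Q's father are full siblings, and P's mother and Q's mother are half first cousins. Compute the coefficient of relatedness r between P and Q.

0.140625

Wright's path rule: contributions from independent ancestry routes add.
P and Q are related in two ways: first cousins through their fathers (r = 1/8) and half second cousins through their mothers (r = 1/64).
r = 1/8 + 1/64 = 9/64 = 0.140625.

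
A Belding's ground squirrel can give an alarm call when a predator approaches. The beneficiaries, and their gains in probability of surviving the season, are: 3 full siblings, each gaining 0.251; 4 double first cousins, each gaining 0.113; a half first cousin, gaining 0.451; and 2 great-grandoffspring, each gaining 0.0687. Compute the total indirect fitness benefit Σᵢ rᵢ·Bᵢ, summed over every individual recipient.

0.5348625

r to a full sibling = 1/2 (full sibs share both parents — two paths of length 2: r = 2·(1/2)^2 = 1/2).
r to a double first cousin = 0.25 (double first cousins share both grandparent pairs — four paths of length 4: r = 4·(1/2)^4 = 1/4).
r to a half first cousin = 1/16 (half first cousins share one grandparent — one path of length 4: r = (1/2)^4 = 1/16).
r to a great-grandoffspring = 0.125 (three parent–offspring links: r = (1/2)^3 = 1/8).
Summing one r·B term per recipient: 3·0.5·0.251 + 4·0.25·0.113 + 1·0.0625·0.451 + 2·0.125·0.0687 = 0.5348625.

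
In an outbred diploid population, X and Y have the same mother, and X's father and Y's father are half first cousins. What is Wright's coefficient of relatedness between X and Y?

0.265625

Independent pedigree routes through distinct common ancestors add.
X and Y are related in two ways: half-sibs through their shared mother (r = 1/4) and half second cousins through their fathers (r = 1/64).
r = 1/4 + 1/64 = 0.265625.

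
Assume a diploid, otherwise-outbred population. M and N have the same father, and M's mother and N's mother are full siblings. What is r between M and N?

0.375

Independent pedigree routes through distinct common ancestors add.
M and N are related in two ways: half-sibs through their shared father (r = 1/4) and first cousins through their mothers (r = 1/8).
r = 1/4 + 1/8 = 3/8 = 0.375.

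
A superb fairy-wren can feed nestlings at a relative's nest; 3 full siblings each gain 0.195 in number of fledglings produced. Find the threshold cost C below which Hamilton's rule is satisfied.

r to a full sibling = 0.5 (full sibs share both parents — two paths of length 2: r = 2·(1/2)^2 = 1/2).
Hamilton's rule: n·r·B > C, so the trait is favored while C < n·r·B = 3·0.5·0.195 = 0.2925.

0.2925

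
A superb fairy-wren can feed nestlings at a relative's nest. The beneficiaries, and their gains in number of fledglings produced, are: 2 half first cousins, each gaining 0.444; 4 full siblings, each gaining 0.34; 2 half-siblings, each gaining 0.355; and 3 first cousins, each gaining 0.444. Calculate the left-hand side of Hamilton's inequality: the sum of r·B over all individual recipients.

r to a half first cousin = 1/16 (half first cousins share one grandparent — one path of length 4: r = (1/2)^4 = 1/16).
r to a full sibling = 1/2 (full sibs share both parents — two paths of length 2: r = 2·(1/2)^2 = 1/2).
r to a half-sibling = 1/4 (half-sibs share one parent — one path of length 2: r = (1/2)^2 = 1/4).
r to a first cousin = 0.125 (first cousins share one grandparent pair — two paths of length 4: r = 2·(1/2)^4 = 1/8).
Summing one r·B term per recipient: 2·0.0625·0.444 + 4·0.5·0.34 + 2·0.25·0.355 + 3·0.125·0.444 = 1.0795.

1.0795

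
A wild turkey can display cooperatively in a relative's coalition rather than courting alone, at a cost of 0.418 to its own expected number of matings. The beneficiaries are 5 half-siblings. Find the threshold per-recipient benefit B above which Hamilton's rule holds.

0.3344

r to a half-sibling = 0.25 (half-sibs share one parent — one path of length 2: r = (1/2)^2 = 1/4).
Hamilton's rule with n recipients of equal r: n·r·B > C, so B > C/(n·r) = 0.418/(5·0.25) = 0.3344.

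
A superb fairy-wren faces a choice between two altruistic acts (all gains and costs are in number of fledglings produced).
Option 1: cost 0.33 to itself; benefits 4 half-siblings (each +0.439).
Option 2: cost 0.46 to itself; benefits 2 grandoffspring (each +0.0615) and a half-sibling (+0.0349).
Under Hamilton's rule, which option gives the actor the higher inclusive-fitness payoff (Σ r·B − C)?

Option 1

Option 1: r to a half-sibling = 0.25.
Option 1: Σ r·B − C = (4·0.25·0.439) − 0.33 = 0.109.
Option 2: r to a grandoffspring = 0.25.
Option 2: r to a half-sibling = 0.25.
Option 2: Σ r·B − C = (2·0.25·0.0615 + 1·0.25·0.0349) − 0.46 = -0.420525.
Option 1 has the higher net inclusive-fitness payoff.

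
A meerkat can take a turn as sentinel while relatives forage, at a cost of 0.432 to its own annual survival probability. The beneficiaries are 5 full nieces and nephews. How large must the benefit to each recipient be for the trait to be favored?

0.3456

r to a full niece or nephew = 1/4 (full aunt/uncle↔niece/nephew: two paths of length 3 through the shared grandparent pair: r = 2·(1/2)^3 = 1/4).
Hamilton's rule with n recipients of equal r: n·r·B > C, so B > C/(n·r) = 0.432/(5·0.25) = 0.3456.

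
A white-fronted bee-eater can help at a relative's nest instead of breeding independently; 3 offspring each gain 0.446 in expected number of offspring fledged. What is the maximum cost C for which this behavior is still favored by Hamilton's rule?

r to an offspring = 1/2 (one parent–offspring link: r = (1/2)^1 = 1/2).
Hamilton's rule: n·r·B > C, so the trait is favored while C < n·r·B = 3·0.5·0.446 = 0.669.

0.669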